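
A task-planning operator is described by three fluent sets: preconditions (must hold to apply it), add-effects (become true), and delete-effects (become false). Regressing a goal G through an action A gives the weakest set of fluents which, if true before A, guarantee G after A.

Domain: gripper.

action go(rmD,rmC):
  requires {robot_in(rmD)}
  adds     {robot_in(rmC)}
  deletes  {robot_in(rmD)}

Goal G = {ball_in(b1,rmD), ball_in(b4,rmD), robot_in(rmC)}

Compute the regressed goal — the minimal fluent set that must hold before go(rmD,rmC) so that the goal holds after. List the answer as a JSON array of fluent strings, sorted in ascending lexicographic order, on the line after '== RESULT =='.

Compute (G \ add) ∪ pre:
  G ∩ del = {}  (empty — regression defined)
  G \ add = {ball_in(b1,rmD), ball_in(b4,rmD), robot_in(rmC)} \ {robot_in(rmC)} = {ball_in(b1,rmD), ball_in(b4,rmD)}
  ∪ pre   = {ball_in(b1,rmD), ball_in(b4,rmD)} ∪ {robot_in(rmD)}
          = {ball_in(b1,rmD), ball_in(b4,rmD), robot_in(rmD)}

== RESULT ==
["ball_in(b1,rmD)", "ball_in(b4,rmD)", "robot_in(rmD)"]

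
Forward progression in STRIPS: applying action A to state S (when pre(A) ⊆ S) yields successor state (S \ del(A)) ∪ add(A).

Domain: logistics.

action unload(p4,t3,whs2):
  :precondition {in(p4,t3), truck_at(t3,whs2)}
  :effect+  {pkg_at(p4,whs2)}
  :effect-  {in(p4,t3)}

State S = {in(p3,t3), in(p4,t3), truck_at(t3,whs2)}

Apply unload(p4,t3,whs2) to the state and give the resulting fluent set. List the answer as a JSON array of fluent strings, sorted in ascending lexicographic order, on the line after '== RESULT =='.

Compute (S \ del) ∪ add:
  pre ⊆ S: {in(p4,t3), truck_at(t3,whs2)} ⊆ S  — applicable
  S \ del = {in(p3,t3), truck_at(t3,whs2)}
  ∪ add   = {in(p3,t3), pkg_at(p4,whs2), truck_at(t3,whs2)}

== RESULT ==
["in(p3,t3)", "pkg_at(p4,whs2)", "truck_at(t3,whs2)"]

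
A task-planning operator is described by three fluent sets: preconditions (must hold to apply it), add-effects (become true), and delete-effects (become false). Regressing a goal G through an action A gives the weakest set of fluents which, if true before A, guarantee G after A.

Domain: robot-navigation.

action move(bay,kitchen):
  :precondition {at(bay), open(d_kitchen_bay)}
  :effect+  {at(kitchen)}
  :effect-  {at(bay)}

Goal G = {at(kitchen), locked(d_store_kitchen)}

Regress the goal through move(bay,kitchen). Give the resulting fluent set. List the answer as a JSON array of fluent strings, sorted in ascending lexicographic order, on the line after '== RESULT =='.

Regress:
  G ∩ del = {}  (empty — regression defined)
  G \ add = {at(kitchen), locked(d_store_kitchen)} \ {at(kitchen)} = {locked(d_store_kitchen)}
  ∪ pre   = {locked(d_store_kitchen)} ∪ {at(bay), open(d_kitchen_bay)}
          = {at(bay), locked(d_store_kitchen), open(d_kitchen_bay)}

== RESULT ==
["at(bay)", "locked(d_store_kitchen)", "open(d_kitchen_bay)"]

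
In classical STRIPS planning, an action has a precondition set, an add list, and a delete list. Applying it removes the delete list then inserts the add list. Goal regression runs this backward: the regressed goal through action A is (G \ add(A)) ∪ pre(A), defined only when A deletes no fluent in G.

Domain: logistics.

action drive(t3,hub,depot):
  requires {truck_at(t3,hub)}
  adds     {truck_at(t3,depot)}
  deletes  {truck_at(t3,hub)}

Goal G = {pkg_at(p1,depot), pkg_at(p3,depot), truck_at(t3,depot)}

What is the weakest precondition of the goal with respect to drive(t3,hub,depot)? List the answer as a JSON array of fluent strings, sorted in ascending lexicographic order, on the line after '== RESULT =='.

Regress:
  G ∩ del = {}  (empty — regression defined)
  G \ add = {pkg_at(p1,depot), pkg_at(p3,depot), truck_at(t3,depot)} \ {truck_at(t3,depot)} = {pkg_at(p1,depot), pkg_at(p3,depot)}
  ∪ pre   = {pkg_at(p1,depot), pkg_at(p3,depot)} ∪ {truck_at(t3,hub)}
          = {pkg_at(p1,depot), pkg_at(p3,depot), truck_at(t3,hub)}

== RESULT ==
["pkg_at(p1,depot)", "pkg_at(p3,depot)", "truck_at(t3,hub)"]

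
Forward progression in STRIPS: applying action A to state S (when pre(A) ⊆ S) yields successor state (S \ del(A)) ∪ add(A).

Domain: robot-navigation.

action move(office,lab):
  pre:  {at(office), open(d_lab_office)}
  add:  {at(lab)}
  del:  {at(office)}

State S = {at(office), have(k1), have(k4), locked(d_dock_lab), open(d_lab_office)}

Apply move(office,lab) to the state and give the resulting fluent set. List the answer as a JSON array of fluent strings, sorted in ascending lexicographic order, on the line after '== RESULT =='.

Progress:
  pre ⊆ S: {at(office), open(d_lab_office)} ⊆ S  — applicable
  S \ del = {have(k1), have(k4), locked(d_dock_lab), open(d_lab_office)}
  ∪ add   = {at(lab), have(k1), have(k4), locked(d_dock_lab), open(d_lab_office)}

== RESULT ==
["at(lab)", "have(k1)", "have(k4)", "locked(d_dock_lab)", "open(d_lab_office)"]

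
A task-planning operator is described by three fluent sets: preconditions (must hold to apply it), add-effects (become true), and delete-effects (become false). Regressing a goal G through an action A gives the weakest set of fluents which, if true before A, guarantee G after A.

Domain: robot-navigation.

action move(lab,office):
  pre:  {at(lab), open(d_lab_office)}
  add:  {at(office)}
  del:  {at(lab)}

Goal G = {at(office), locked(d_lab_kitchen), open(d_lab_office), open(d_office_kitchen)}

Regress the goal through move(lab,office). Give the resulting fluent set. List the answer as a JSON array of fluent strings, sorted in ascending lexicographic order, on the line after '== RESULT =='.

Regress:
  G ∩ del = {}  (empty — regression defined)
  G \ add = {at(office), locked(d_lab_kitchen), open(d_lab_office), open(d_office_kitchen)} \ {at(office)} = {locked(d_lab_kitchen), open(d_lab_office), open(d_office_kitchen)}
  ∪ pre   = {locked(d_lab_kitchen), open(d_lab_office), open(d_office_kitchen)} ∪ {at(lab), open(d_lab_office)}
          = {at(lab), locked(d_lab_kitchen), open(d_lab_office), open(d_office_kitchen)}

== RESULT ==
["at(lab)", "locked(d_lab_kitchen)", "open(d_lab_office)", "open(d_office_kitchen)"]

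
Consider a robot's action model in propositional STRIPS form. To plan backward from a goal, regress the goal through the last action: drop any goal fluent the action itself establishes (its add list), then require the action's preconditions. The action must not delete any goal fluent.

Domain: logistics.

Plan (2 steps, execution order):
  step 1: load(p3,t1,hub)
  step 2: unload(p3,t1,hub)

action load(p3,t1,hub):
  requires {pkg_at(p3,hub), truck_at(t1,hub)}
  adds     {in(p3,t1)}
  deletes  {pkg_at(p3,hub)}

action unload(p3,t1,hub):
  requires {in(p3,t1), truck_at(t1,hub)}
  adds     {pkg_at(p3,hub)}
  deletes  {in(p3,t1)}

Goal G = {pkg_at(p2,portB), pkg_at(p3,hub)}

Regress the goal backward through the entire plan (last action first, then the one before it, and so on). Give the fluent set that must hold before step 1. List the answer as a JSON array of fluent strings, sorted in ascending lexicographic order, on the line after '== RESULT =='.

Work backward from the goal:
  through step 2 (unload(p3,t1,hub)): drop {pkg_at(p3,hub)}, keep {pkg_at(p2,portB)}, require {in(p3,t1), truck_at(t1,hub)}
    → {in(p3,t1), pkg_at(p2,portB), truck_at(t1,hub)}
  through step 1 (load(p3,t1,hub)): drop {in(p3,t1)}, keep {pkg_at(p2,portB), truck_at(t1,hub)}, require {pkg_at(p3,hub), truck_at(t1,hub)}
    → {pkg_at(p2,portB), pkg_at(p3,hub), truck_at(t1,hub)}

== RESULT ==
["pkg_at(p2,portB)", "pkg_at(p3,hub)", "truck_at(t1,hub)"]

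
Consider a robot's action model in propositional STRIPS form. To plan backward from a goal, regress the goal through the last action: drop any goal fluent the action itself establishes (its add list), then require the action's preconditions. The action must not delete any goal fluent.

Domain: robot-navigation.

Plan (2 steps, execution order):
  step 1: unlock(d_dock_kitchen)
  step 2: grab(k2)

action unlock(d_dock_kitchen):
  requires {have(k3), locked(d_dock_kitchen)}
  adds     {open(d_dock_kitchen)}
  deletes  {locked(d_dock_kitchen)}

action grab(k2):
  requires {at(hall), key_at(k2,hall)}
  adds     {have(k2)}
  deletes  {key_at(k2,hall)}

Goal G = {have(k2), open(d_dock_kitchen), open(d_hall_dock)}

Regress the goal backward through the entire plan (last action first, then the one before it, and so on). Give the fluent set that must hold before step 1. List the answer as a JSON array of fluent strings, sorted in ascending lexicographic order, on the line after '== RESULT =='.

Regress step by step:
  through step 2 (grab(k2)): drop {have(k2)}, keep {open(d_dock_kitchen), open(d_hall_dock)}, require {at(hall), key_at(k2,hall)}
    → {at(hall), key_at(k2,hall), open(d_dock_kitchen), open(d_hall_dock)}
  through step 1 (unlock(d_dock_kitchen)): drop {open(d_dock_kitchen)}, keep {at(hall), key_at(k2,hall), open(d_hall_dock)}, require {have(k3), locked(d_dock_kitchen)}
    → {at(hall), have(k3), key_at(k2,hall), locked(d_dock_kitchen), open(d_hall_dock)}

== RESULT ==
["at(hall)", "have(k3)", "key_at(k2,hall)", "locked(d_dock_kitchen)", "open(d_hall_dock)"]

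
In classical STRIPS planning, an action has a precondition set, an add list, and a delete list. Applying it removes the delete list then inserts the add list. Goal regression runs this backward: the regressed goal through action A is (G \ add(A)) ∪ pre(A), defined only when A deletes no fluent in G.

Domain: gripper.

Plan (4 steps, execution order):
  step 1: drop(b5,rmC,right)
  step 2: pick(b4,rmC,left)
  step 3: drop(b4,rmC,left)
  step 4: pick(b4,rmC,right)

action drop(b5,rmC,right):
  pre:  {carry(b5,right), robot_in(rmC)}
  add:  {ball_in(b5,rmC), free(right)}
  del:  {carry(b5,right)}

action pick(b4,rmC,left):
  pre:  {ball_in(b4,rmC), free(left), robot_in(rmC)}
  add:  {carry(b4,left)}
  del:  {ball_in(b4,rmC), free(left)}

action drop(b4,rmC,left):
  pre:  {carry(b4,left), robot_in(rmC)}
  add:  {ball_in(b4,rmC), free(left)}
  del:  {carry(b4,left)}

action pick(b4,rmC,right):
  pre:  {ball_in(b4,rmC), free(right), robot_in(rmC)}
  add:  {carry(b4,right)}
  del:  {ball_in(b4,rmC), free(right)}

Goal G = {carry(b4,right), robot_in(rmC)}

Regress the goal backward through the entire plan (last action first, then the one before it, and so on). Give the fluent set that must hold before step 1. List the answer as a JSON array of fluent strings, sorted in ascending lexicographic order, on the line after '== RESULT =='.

Work backward from the goal:
  through step 4 (pick(b4,rmC,right)): drop {carry(b4,right)}, keep {robot_in(rmC)}, require {ball_in(b4,rmC), free(right), robot_in(rmC)}
    → {ball_in(b4,rmC), free(right), robot_in(rmC)}
  through step 3 (drop(b4,rmC,left)): drop {ball_in(b4,rmC)}, keep {free(right), robot_in(rmC)}, require {carry(b4,left), robot_in(rmC)}
    → {carry(b4,left), free(right), robot_in(rmC)}
  through step 2 (pick(b4,rmC,left)): drop {carry(b4,left)}, keep {free(right), robot_in(rmC)}, require {ball_in(b4,rmC), free(left), robot_in(rmC)}
    → {ball_in(b4,rmC), free(left), free(right), robot_in(rmC)}
  through step 1 (drop(b5,rmC,right)): drop {free(right)}, keep {ball_in(b4,rmC), free(left), robot_in(rmC)}, require {carry(b5,right), robot_in(rmC)}
    → {ball_in(b4,rmC), carry(b5,right), free(left), robot_in(rmC)}

== RESULT ==
["ball_in(b4,rmC)", "carry(b5,right)", "free(left)", "robot_in(rmC)"]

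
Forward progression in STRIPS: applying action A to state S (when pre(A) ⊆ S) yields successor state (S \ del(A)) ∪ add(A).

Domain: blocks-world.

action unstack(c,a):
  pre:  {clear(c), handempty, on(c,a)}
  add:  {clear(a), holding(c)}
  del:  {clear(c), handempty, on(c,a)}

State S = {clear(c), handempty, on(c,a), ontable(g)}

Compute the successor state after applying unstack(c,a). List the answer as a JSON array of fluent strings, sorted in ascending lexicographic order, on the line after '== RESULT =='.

Progress:
  pre ⊆ S: {clear(c), handempty, on(c,a)} ⊆ S  — applicable
  S \ del = {ontable(g)}
  ∪ add   = {clear(a), holding(c), ontable(g)}

== RESULT ==
["clear(a)", "holding(c)", "ontable(g)"]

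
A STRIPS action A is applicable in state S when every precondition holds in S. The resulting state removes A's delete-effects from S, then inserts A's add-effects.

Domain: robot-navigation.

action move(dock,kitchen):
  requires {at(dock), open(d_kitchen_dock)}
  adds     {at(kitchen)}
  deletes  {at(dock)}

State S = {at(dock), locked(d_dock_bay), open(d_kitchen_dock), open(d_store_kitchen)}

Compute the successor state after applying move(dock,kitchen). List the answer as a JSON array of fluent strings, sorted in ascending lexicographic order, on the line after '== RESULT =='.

Compute (S \ del) ∪ add:
  pre ⊆ S: {at(dock), open(d_kitchen_dock)} ⊆ S  — applicable
  S \ del = {locked(d_dock_bay), open(d_kitchen_dock), open(d_store_kitchen)}
  ∪ add   = {at(kitchen), locked(d_dock_bay), open(d_kitchen_dock), open(d_store_kitchen)}

== RESULT ==
["at(kitchen)", "locked(d_dock_bay)", "open(d_kitchen_dock)", "open(d_store_kitchen)"]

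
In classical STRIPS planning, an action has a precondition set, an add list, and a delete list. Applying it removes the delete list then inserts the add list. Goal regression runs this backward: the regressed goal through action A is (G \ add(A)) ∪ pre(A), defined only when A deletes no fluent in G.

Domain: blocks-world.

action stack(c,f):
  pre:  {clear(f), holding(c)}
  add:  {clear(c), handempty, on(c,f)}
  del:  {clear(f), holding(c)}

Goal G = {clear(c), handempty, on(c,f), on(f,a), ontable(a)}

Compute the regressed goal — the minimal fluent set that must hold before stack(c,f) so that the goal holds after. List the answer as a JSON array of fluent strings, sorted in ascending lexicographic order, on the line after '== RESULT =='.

Regress:
  G ∩ del = {}  (empty — regression defined)
  G \ add = {clear(c), handempty, on(c,f), on(f,a), ontable(a)} \ {clear(c), handempty, on(c,f)} = {on(f,a), ontable(a)}
  ∪ pre   = {on(f,a), ontable(a)} ∪ {clear(f), holding(c)}
          = {clear(f), holding(c), on(f,a), ontable(a)}

== RESULT ==
["clear(f)", "holding(c)", "on(f,a)", "ontable(a)"]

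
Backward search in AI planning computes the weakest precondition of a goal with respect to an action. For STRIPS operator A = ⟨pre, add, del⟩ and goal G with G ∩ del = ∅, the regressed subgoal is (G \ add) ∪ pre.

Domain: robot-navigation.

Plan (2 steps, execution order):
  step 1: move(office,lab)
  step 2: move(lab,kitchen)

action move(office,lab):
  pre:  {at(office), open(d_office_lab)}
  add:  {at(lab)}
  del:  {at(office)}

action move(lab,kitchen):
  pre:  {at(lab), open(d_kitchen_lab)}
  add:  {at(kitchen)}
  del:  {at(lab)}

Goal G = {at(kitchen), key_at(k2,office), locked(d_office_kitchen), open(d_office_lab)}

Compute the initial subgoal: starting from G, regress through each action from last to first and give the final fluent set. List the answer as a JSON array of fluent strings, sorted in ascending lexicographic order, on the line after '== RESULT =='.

Regress step by step:
  through step 2 (move(lab,kitchen)): drop {at(kitchen)}, keep {key_at(k2,office), locked(d_office_kitchen), open(d_office_lab)}, require {at(lab), open(d_kitchen_lab)}
    → {at(lab), key_at(k2,office), locked(d_office_kitchen), open(d_kitchen_lab), open(d_office_lab)}
  through step 1 (move(office,lab)): drop {at(lab)}, keep {key_at(k2,office), locked(d_office_kitchen), open(d_kitchen_lab), open(d_office_lab)}, require {at(office), open(d_office_lab)}
    → {at(office), key_at(k2,office), locked(d_office_kitchen), open(d_kitchen_lab), open(d_office_lab)}

== RESULT ==
["at(office)", "key_at(k2,office)", "locked(d_office_kitchen)", "open(d_kitchen_lab)", "open(d_office_lab)"]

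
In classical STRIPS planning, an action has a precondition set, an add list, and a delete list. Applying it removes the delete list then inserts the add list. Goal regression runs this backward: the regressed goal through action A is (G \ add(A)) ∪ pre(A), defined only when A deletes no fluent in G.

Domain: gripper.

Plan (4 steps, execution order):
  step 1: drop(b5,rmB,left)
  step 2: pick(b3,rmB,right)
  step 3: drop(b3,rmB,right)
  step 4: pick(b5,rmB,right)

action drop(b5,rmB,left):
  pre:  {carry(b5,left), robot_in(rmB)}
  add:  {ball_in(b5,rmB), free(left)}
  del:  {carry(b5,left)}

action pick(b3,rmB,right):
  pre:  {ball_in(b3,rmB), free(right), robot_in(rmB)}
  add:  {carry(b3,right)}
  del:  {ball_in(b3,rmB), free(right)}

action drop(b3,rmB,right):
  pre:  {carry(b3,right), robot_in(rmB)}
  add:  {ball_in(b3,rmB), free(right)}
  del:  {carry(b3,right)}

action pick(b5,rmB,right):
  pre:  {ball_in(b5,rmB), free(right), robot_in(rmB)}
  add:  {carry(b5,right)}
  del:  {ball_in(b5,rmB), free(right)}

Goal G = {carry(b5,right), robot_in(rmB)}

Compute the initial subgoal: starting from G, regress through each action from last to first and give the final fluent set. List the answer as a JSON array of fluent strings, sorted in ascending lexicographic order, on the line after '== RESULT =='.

Regress step by step:
  through step 4 (pick(b5,rmB,right)): drop {carry(b5,right)}, keep {robot_in(rmB)}, require {ball_in(b5,rmB), free(right), robot_in(rmB)}
    → {ball_in(b5,rmB), free(right), robot_in(rmB)}
  through step 3 (drop(b3,rmB,right)): drop {free(right)}, keep {ball_in(b5,rmB), robot_in(rmB)}, require {carry(b3,right), robot_in(rmB)}
    → {ball_in(b5,rmB), carry(b3,right), robot_in(rmB)}
  through step 2 (pick(b3,rmB,right)): drop {carry(b3,right)}, keep {ball_in(b5,rmB), robot_in(rmB)}, require {ball_in(b3,rmB), free(right), robot_in(rmB)}
    → {ball_in(b3,rmB), ball_in(b5,rmB), free(right), robot_in(rmB)}
  through step 1 (drop(b5,rmB,left)): drop {ball_in(b5,rmB)}, keep {ball_in(b3,rmB), free(right), robot_in(rmB)}, require {carry(b5,left), robot_in(rmB)}
    → {ball_in(b3,rmB), carry(b5,left), free(right), robot_in(rmB)}

== RESULT ==
["ball_in(b3,rmB)", "carry(b5,left)", "free(right)", "robot_in(rmB)"]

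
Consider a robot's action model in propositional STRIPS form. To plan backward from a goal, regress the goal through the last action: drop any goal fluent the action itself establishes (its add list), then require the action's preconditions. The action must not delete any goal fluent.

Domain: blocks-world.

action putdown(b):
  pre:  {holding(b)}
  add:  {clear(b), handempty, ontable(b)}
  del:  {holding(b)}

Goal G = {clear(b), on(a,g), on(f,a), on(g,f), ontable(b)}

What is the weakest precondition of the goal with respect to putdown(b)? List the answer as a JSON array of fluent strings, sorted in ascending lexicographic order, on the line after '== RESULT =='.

Compute (G \ add) ∪ pre:
  G ∩ del = {}  (empty — regression defined)
  G \ add = {clear(b), on(a,g), on(f,a), on(g,f), ontable(b)} \ {clear(b), handempty, ontable(b)} = {on(a,g), on(f,a), on(g,f)}
  ∪ pre   = {on(a,g), on(f,a), on(g,f)} ∪ {holding(b)}
          = {holding(b), on(a,g), on(f,a), on(g,f)}

== RESULT ==
["holding(b)", "on(a,g)", "on(f,a)", "on(g,f)"]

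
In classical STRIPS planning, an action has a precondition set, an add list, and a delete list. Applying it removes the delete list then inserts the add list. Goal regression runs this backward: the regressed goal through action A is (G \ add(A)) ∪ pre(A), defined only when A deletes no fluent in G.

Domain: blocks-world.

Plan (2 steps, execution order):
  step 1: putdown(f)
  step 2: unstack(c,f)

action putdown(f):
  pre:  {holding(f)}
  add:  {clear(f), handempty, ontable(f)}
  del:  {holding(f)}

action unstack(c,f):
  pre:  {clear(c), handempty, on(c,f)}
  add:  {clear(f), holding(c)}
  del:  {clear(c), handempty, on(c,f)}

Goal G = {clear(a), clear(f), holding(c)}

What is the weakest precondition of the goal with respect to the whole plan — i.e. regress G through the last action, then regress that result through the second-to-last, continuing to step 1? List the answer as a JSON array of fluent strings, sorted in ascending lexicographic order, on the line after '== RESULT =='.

Work backward from the goal:
  through step 2 (unstack(c,f)): drop {clear(f), holding(c)}, keep {clear(a)}, require {clear(c), handempty, on(c,f)}
    → {clear(a), clear(c), handempty, on(c,f)}
  through step 1 (putdown(f)): drop {handempty}, keep {clear(a), clear(c), on(c,f)}, require {holding(f)}
    → {clear(a), clear(c), holding(f), on(c,f)}

== RESULT ==
["clear(a)", "clear(c)", "holding(f)", "on(c,f)"]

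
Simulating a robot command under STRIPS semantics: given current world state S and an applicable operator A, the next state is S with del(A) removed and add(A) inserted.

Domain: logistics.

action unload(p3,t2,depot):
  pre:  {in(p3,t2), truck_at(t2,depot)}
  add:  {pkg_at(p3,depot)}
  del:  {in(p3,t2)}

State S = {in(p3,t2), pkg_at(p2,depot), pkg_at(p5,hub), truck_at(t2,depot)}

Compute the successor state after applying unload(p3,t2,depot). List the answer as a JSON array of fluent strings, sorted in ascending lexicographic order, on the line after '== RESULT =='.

Compute (S \ del) ∪ add:
  pre ⊆ S: {in(p3,t2), truck_at(t2,depot)} ⊆ S  — applicable
  S \ del = {pkg_at(p2,depot), pkg_at(p5,hub), truck_at(t2,depot)}
  ∪ add   = {pkg_at(p2,depot), pkg_at(p3,depot), pkg_at(p5,hub), truck_at(t2,depot)}

== RESULT ==
["pkg_at(p2,depot)", "pkg_at(p3,depot)", "pkg_at(p5,hub)", "truck_at(t2,depot)"]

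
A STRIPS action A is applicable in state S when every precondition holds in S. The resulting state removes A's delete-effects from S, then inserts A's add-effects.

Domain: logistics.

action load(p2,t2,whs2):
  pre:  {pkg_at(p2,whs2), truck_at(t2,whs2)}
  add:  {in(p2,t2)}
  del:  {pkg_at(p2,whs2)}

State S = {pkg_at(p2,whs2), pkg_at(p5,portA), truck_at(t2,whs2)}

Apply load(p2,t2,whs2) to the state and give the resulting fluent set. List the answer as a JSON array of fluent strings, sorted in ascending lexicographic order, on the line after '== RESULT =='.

Progress:
  pre ⊆ S: {pkg_at(p2,whs2), truck_at(t2,whs2)} ⊆ S  — applicable
  S \ del = {pkg_at(p5,portA), truck_at(t2,whs2)}
  ∪ add   = {in(p2,t2), pkg_at(p5,portA), truck_at(t2,whs2)}

== RESULT ==
["in(p2,t2)", "pkg_at(p5,portA)", "truck_at(t2,whs2)"]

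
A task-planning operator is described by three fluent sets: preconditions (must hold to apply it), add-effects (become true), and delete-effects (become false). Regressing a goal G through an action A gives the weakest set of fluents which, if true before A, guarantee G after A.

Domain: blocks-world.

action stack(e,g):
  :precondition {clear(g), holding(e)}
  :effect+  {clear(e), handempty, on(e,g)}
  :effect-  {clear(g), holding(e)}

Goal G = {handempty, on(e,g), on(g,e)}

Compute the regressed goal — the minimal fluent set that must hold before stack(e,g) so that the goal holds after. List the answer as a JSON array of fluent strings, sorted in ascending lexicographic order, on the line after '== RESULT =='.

Compute (G \ add) ∪ pre:
  G ∩ del = {}  (empty — regression defined)
  G \ add = {handempty, on(e,g), on(g,e)} \ {clear(e), handempty, on(e,g)} = {on(g,e)}
  ∪ pre   = {on(g,e)} ∪ {clear(g), holding(e)}
          = {clear(g), holding(e), on(g,e)}

== RESULT ==
["clear(g)", "holding(e)", "on(g,e)"]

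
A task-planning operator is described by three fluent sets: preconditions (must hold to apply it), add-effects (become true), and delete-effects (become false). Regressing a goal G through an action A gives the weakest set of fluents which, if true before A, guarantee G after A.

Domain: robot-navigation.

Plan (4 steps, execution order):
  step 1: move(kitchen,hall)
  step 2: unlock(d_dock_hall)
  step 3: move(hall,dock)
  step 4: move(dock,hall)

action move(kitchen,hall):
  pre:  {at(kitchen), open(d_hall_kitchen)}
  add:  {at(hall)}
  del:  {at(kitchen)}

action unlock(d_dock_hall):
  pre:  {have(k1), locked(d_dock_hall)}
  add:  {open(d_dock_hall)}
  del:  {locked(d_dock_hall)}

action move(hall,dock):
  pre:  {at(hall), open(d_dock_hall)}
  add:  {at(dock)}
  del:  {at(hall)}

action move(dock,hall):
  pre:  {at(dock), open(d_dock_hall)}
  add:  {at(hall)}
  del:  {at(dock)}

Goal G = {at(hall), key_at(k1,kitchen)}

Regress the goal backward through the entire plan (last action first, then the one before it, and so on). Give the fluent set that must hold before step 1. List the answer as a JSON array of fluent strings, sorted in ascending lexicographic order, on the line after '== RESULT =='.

Work backward from the goal:
  through step 4 (move(dock,hall)): drop {at(hall)}, keep {key_at(k1,kitchen)}, require {at(dock), open(d_dock_hall)}
    → {at(dock), key_at(k1,kitchen), open(d_dock_hall)}
  through step 3 (move(hall,dock)): drop {at(dock)}, keep {key_at(k1,kitchen), open(d_dock_hall)}, require {at(hall), open(d_dock_hall)}
    → {at(hall), key_at(k1,kitchen), open(d_dock_hall)}
  through step 2 (unlock(d_dock_hall)): drop {open(d_dock_hall)}, keep {at(hall), key_at(k1,kitchen)}, require {have(k1), locked(d_dock_hall)}
    → {at(hall), have(k1), key_at(k1,kitchen), locked(d_dock_hall)}
  through step 1 (move(kitchen,hall)): drop {at(hall)}, keep {have(k1), key_at(k1,kitchen), locked(d_dock_hall)}, require {at(kitchen), open(d_hall_kitchen)}
    → {at(kitchen), have(k1), key_at(k1,kitchen), locked(d_dock_hall), open(d_hall_kitchen)}

== RESULT ==
["at(kitchen)", "have(k1)", "key_at(k1,kitchen)", "locked(d_dock_hall)", "open(d_hall_kitchen)"]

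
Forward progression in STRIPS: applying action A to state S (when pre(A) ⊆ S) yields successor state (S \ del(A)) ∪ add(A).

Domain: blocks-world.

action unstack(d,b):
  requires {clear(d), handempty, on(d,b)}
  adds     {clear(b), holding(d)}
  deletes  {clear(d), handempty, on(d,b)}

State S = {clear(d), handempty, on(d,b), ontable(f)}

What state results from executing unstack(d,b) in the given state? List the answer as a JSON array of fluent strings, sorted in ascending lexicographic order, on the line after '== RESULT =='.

Progress:
  pre ⊆ S: {clear(d), handempty, on(d,b)} ⊆ S  — applicable
  S \ del = {ontable(f)}
  ∪ add   = {clear(b), holding(d), ontable(f)}

== RESULT ==
["clear(b)", "holding(d)", "ontable(f)"]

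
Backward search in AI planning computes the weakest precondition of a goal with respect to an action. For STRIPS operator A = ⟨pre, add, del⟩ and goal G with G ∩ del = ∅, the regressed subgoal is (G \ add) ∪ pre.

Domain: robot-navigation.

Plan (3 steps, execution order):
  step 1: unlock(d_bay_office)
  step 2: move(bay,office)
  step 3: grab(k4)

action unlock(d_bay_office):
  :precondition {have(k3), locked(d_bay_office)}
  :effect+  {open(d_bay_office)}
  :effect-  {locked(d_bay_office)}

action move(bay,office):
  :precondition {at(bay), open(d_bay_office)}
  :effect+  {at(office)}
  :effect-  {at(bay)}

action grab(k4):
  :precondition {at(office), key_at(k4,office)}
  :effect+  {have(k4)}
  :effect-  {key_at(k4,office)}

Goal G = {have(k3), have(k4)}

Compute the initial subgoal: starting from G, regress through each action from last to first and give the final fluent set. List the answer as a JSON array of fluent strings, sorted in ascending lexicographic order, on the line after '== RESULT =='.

Regress step by step:
  through step 3 (grab(k4)): drop {have(k4)}, keep {have(k3)}, require {at(office), key_at(k4,office)}
    → {at(office), have(k3), key_at(k4,office)}
  through step 2 (move(bay,office)): drop {at(office)}, keep {have(k3), key_at(k4,office)}, require {at(bay), open(d_bay_office)}
    → {at(bay), have(k3), key_at(k4,office), open(d_bay_office)}
  through step 1 (unlock(d_bay_office)): drop {open(d_bay_office)}, keep {at(bay), have(k3), key_at(k4,office)}, require {have(k3), locked(d_bay_office)}
    → {at(bay), have(k3), key_at(k4,office), locked(d_bay_office)}

== RESULT ==
["at(bay)", "have(k3)", "key_at(k4,office)", "locked(d_bay_office)"]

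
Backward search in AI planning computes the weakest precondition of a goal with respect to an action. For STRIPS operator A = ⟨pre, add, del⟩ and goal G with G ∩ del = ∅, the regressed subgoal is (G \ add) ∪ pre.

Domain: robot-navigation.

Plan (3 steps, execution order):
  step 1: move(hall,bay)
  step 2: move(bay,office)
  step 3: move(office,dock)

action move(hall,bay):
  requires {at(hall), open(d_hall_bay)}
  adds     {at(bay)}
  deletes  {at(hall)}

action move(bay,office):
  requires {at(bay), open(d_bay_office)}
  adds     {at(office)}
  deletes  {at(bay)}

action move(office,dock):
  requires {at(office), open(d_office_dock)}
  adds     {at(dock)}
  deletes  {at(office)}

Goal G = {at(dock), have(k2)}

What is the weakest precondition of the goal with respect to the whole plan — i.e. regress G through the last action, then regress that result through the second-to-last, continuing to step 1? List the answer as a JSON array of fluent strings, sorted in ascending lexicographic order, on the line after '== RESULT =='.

Work backward from the goal:
  through step 3 (move(office,dock)): drop {at(dock)}, keep {have(k2)}, require {at(office), open(d_office_dock)}
    → {at(office), have(k2), open(d_office_dock)}
  through step 2 (move(bay,office)): drop {at(office)}, keep {have(k2), open(d_office_dock)}, require {at(bay), open(d_bay_office)}
    → {at(bay), have(k2), open(d_bay_office), open(d_office_dock)}
  through step 1 (move(hall,bay)): drop {at(bay)}, keep {have(k2), open(d_bay_office), open(d_office_dock)}, require {at(hall), open(d_hall_bay)}
    → {at(hall), have(k2), open(d_bay_office), open(d_hall_bay), open(d_office_dock)}

== RESULT ==
["at(hall)", "have(k2)", "open(d_bay_office)", "open(d_hall_bay)", "open(d_office_dock)"]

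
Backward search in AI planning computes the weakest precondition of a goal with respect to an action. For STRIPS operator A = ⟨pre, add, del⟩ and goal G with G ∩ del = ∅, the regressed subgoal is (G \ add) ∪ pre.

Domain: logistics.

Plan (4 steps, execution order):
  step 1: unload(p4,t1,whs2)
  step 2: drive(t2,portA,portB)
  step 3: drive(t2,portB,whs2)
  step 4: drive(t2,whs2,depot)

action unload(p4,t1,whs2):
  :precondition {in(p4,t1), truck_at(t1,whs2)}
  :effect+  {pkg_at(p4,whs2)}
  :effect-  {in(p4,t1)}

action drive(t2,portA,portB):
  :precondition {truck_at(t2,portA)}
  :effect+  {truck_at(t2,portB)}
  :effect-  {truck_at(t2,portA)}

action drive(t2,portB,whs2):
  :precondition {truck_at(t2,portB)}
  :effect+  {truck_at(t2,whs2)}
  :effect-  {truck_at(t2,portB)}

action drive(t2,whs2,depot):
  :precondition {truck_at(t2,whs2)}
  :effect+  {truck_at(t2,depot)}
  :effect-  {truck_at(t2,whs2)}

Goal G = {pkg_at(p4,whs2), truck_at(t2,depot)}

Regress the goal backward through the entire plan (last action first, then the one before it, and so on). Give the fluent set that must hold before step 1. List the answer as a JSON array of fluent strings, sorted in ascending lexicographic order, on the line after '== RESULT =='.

Regress step by step:
  through step 4 (drive(t2,whs2,depot)): drop {truck_at(t2,depot)}, keep {pkg_at(p4,whs2)}, require {truck_at(t2,whs2)}
    → {pkg_at(p4,whs2), truck_at(t2,whs2)}
  through step 3 (drive(t2,portB,whs2)): drop {truck_at(t2,whs2)}, keep {pkg_at(p4,whs2)}, require {truck_at(t2,portB)}
    → {pkg_at(p4,whs2), truck_at(t2,portB)}
  through step 2 (drive(t2,portA,portB)): drop {truck_at(t2,portB)}, keep {pkg_at(p4,whs2)}, require {truck_at(t2,portA)}
    → {pkg_at(p4,whs2), truck_at(t2,portA)}
  through step 1 (unload(p4,t1,whs2)): drop {pkg_at(p4,whs2)}, keep {truck_at(t2,portA)}, require {in(p4,t1), truck_at(t1,whs2)}
    → {in(p4,t1), truck_at(t1,whs2), truck_at(t2,portA)}

== RESULT ==
["in(p4,t1)", "truck_at(t1,whs2)", "truck_at(t2,portA)"]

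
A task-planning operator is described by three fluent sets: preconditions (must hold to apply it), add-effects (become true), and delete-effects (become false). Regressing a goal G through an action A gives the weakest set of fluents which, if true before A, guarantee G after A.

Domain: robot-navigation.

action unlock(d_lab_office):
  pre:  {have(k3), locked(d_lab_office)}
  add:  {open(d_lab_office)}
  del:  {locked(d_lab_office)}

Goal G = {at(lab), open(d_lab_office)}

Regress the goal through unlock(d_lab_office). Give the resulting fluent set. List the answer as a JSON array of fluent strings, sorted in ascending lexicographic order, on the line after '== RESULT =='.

Compute (G \ add) ∪ pre:
  G ∩ del = {}  (empty — regression defined)
  G \ add = {at(lab), open(d_lab_office)} \ {open(d_lab_office)} = {at(lab)}
  ∪ pre   = {at(lab)} ∪ {have(k3), locked(d_lab_office)}
          = {at(lab), have(k3), locked(d_lab_office)}

== RESULT ==
["at(lab)", "have(k3)", "locked(d_lab_office)"]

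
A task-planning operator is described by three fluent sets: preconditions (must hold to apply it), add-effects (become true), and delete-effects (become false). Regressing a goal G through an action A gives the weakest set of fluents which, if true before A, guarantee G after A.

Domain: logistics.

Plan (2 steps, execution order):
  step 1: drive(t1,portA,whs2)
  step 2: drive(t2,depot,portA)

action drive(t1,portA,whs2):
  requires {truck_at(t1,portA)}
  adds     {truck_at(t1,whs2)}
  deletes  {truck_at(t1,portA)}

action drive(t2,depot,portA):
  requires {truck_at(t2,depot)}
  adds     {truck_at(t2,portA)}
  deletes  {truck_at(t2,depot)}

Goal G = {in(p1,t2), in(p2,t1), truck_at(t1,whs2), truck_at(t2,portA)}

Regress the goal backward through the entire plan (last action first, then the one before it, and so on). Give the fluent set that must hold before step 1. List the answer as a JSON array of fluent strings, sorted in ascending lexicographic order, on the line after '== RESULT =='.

Work backward from the goal:
  through step 2 (drive(t2,depot,portA)): drop {truck_at(t2,portA)}, keep {in(p1,t2), in(p2,t1), truck_at(t1,whs2)}, require {truck_at(t2,depot)}
    → {in(p1,t2), in(p2,t1), truck_at(t1,whs2), truck_at(t2,depot)}
  through step 1 (drive(t1,portA,whs2)): drop {truck_at(t1,whs2)}, keep {in(p1,t2), in(p2,t1), truck_at(t2,depot)}, require {truck_at(t1,portA)}
    → {in(p1,t2), in(p2,t1), truck_at(t1,portA), truck_at(t2,depot)}

== RESULT ==
["in(p1,t2)", "in(p2,t1)", "truck_at(t1,portA)", "truck_at(t2,depot)"]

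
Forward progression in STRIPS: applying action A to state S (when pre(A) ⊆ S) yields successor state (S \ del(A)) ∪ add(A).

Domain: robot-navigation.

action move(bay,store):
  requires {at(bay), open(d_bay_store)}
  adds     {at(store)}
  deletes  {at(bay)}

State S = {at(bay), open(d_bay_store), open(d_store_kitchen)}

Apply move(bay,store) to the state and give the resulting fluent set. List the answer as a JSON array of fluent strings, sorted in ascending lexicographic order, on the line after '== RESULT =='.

Progress:
  pre ⊆ S: {at(bay), open(d_bay_store)} ⊆ S  — applicable
  S \ del = {open(d_bay_store), open(d_store_kitchen)}
  ∪ add   = {at(store), open(d_bay_store), open(d_store_kitchen)}

== RESULT ==
["at(store)", "open(d_bay_store)", "open(d_store_kitchen)"]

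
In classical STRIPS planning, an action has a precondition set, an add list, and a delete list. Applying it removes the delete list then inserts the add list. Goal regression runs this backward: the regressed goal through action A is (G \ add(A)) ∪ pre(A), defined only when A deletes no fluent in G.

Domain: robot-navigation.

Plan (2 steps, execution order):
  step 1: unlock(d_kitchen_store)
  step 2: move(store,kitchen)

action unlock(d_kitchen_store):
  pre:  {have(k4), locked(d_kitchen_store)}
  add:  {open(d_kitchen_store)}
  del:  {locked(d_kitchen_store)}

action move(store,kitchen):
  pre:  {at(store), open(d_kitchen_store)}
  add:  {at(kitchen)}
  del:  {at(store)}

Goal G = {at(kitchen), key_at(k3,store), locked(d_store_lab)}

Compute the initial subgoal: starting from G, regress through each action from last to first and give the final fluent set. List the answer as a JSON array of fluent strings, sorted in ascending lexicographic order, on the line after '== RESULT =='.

Regress step by step:
  through step 2 (move(store,kitchen)): drop {at(kitchen)}, keep {key_at(k3,store), locked(d_store_lab)}, require {at(store), open(d_kitchen_store)}
    → {at(store), key_at(k3,store), locked(d_store_lab), open(d_kitchen_store)}
  through step 1 (unlock(d_kitchen_store)): drop {open(d_kitchen_store)}, keep {at(store), key_at(k3,store), locked(d_store_lab)}, require {have(k4), locked(d_kitchen_store)}
    → {at(store), have(k4), key_at(k3,store), locked(d_kitchen_store), locked(d_store_lab)}

== RESULT ==
["at(store)", "have(k4)", "key_at(k3,store)", "locked(d_kitchen_store)", "locked(d_store_lab)"]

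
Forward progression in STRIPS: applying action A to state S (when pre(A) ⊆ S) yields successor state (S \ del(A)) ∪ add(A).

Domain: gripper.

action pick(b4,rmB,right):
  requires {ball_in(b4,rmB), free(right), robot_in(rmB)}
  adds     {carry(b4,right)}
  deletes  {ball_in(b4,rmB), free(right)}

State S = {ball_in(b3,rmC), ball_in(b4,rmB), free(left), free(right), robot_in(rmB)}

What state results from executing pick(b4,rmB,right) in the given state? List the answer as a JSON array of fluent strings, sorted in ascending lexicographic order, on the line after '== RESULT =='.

Progress:
  pre ⊆ S: {ball_in(b4,rmB), free(right), robot_in(rmB)} ⊆ S  — applicable
  S \ del = {ball_in(b3,rmC), free(left), robot_in(rmB)}
  ∪ add   = {ball_in(b3,rmC), carry(b4,right), free(left), robot_in(rmB)}

== RESULT ==
["ball_in(b3,rmC)", "carry(b4,right)", "free(left)", "robot_in(rmB)"]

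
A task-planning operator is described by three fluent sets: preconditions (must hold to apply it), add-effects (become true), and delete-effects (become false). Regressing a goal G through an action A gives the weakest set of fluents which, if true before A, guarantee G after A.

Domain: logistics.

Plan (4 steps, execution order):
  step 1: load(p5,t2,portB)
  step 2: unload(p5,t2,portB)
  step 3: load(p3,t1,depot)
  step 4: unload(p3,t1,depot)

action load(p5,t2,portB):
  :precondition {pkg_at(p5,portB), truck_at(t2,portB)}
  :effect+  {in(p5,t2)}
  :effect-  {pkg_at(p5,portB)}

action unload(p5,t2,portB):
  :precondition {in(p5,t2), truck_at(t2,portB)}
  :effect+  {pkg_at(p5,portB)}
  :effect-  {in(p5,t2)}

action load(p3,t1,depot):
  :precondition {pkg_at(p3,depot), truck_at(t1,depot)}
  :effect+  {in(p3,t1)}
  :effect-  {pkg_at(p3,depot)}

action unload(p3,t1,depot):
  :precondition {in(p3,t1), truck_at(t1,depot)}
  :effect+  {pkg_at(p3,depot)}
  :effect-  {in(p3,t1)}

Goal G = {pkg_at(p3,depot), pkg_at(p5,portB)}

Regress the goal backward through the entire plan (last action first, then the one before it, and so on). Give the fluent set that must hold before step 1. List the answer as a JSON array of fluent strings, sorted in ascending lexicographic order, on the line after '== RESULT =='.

Work backward from the goal:
  through step 4 (unload(p3,t1,depot)): drop {pkg_at(p3,depot)}, keep {pkg_at(p5,portB)}, require {in(p3,t1), truck_at(t1,depot)}
    → {in(p3,t1), pkg_at(p5,portB), truck_at(t1,depot)}
  through step 3 (load(p3,t1,depot)): drop {in(p3,t1)}, keep {pkg_at(p5,portB), truck_at(t1,depot)}, require {pkg_at(p3,depot), truck_at(t1,depot)}
    → {pkg_at(p3,depot), pkg_at(p5,portB), truck_at(t1,depot)}
  through step 2 (unload(p5,t2,portB)): drop {pkg_at(p5,portB)}, keep {pkg_at(p3,depot), truck_at(t1,depot)}, require {in(p5,t2), truck_at(t2,portB)}
    → {in(p5,t2), pkg_at(p3,depot), truck_at(t1,depot), truck_at(t2,portB)}
  through step 1 (load(p5,t2,portB)): drop {in(p5,t2)}, keep {pkg_at(p3,depot), truck_at(t1,depot), truck_at(t2,portB)}, require {pkg_at(p5,portB), truck_at(t2,portB)}
    → {pkg_at(p3,depot), pkg_at(p5,portB), truck_at(t1,depot), truck_at(t2,portB)}

== RESULT ==
["pkg_at(p3,depot)", "pkg_at(p5,portB)", "truck_at(t1,depot)", "truck_at(t2,portB)"]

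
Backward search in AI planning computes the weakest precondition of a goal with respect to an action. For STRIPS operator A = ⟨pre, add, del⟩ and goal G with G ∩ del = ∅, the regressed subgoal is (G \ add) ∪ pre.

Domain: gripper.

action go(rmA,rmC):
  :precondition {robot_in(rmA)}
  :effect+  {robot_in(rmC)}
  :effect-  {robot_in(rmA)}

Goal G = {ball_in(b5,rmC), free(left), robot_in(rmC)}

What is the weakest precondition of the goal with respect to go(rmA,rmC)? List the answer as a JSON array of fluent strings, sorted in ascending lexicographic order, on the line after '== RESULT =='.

Compute (G \ add) ∪ pre:
  G ∩ del = {}  (empty — regression defined)
  G \ add = {ball_in(b5,rmC), free(left), robot_in(rmC)} \ {robot_in(rmC)} = {ball_in(b5,rmC), free(left)}
  ∪ pre   = {ball_in(b5,rmC), free(left)} ∪ {robot_in(rmA)}
          = {ball_in(b5,rmC), free(left), robot_in(rmA)}

== RESULT ==
["ball_in(b5,rmC)", "free(left)", "robot_in(rmA)"]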